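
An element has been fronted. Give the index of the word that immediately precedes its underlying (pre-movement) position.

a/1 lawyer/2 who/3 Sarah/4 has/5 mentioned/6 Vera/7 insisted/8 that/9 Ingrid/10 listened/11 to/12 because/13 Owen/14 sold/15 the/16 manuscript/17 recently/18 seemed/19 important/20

The displaced element is "a lawyer" (word 2).
It is linked across 2 clause boundaries (Ø → that).
It functions as the object of the preposition "to" of "listened", so the gap sits immediately after word 12 ("to").
Base order: Sarah has mentioned Vera insisted that Ingrid listened to a lawyer because Owen sold the manuscript recently.

12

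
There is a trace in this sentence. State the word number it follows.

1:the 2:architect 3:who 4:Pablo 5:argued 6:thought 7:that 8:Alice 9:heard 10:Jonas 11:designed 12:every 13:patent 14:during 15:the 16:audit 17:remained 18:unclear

5

The displaced element is "the architect" (word 2).
It is linked across 1 clause boundary (Ø).
It functions as the subject of "thought", so the gap sits immediately after word 5 ("argued").
Base order: Pablo argued that the architect thought that Alice heard Jonas designed every patent during the audit.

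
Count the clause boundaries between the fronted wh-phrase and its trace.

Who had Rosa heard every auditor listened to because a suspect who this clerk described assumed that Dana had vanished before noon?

1

"who" is extracted from the PP object of "listened".
Boundaries crossed, outermost first: [Ø] — 1 in total.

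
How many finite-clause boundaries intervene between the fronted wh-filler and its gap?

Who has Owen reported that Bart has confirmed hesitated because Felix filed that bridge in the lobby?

2

"who" is extracted from the subject of "hesitated".
Boundaries crossed, outermost first: [that], [Ø] — 2 in total.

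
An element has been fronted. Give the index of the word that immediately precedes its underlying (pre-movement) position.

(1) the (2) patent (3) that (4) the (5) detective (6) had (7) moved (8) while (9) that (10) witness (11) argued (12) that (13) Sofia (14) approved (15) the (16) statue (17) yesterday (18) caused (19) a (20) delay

The displaced element is "the patent" (word 2).
It functions as the direct object of "moved", so the gap sits immediately after word 7 ("moved").
Base order: The detective had moved the patent while that witness argued that Sofia approved the statue yesterday.

7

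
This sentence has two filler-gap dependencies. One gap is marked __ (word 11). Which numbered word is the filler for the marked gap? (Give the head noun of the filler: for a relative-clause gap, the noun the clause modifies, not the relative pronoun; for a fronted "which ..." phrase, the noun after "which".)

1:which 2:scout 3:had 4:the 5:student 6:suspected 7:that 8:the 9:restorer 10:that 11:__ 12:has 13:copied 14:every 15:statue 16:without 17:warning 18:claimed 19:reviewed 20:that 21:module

9

The marked gap is inside the relative clause, the subject of "copied".
Its filler is the head noun "restorer" (via "that"), at word 9.
(The other dependency links word 2 to a gap after word 18.)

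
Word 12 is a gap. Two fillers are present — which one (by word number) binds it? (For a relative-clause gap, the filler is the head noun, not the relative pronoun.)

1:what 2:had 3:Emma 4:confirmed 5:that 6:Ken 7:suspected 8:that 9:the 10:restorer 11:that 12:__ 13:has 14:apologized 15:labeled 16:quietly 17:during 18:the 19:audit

The marked gap is inside the relative clause, the subject of "apologized".
Its filler is the head noun "restorer" (via "that"), at word 10.
(The other dependency links word 1 to a gap after word 15.)

10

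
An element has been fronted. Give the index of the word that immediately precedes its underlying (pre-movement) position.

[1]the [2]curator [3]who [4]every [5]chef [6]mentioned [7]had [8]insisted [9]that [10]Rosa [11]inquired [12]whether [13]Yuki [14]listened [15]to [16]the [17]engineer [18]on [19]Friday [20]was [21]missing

6

The displaced element is "the curator" (word 2).
It is linked across 1 clause boundary (Ø).
It functions as the subject of "insisted", so the gap sits immediately after word 6 ("mentioned").
Base order: Every chef mentioned that the curator had insisted that Rosa inquired whether Yuki listened to the engineer on Friday.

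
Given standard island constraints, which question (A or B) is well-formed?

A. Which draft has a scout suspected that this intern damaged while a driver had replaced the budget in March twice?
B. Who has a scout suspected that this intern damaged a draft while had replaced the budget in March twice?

In B, the wh-phrase is extracted from inside an adjunct island (introduced by "while"), which blocks movement.
In A, the extraction path crosses only that-complement boundaries, which are transparent.
So A is grammatical.

A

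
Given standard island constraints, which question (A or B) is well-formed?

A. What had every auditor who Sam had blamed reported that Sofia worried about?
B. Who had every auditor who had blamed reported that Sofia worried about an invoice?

A

In B, the wh-phrase is extracted from inside a complex-NP island (relative clause) (introduced by "who"), which blocks movement.
In A, the extraction path crosses only that-complement boundaries, which are transparent.
So A is grammatical.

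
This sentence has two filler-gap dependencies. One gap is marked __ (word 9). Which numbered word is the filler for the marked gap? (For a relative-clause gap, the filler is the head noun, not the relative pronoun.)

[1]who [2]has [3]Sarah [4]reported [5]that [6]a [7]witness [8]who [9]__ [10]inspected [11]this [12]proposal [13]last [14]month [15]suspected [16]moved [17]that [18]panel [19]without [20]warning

7

The marked gap is inside the relative clause, the subject of "inspected".
Its filler is the head noun "witness" (via "who"), at word 7.
(The other dependency links word 1 to a gap after word 15.)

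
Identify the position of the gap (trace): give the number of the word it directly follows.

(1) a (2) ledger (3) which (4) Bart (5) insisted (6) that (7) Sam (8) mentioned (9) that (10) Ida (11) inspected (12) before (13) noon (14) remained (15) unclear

11

The displaced element is "a ledger" (word 2).
It is linked across 2 clause boundaries (that → that).
It functions as the direct object of "inspected", so the gap sits immediately after word 11 ("inspected").
Base order: Bart insisted that Sam mentioned that Ida inspected a ledger before noon.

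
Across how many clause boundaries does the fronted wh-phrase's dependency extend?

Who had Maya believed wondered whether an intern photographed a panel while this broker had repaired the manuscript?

1

"who" is extracted from the subject of "wondered".
Boundaries crossed, outermost first: [Ø] — 1 in total.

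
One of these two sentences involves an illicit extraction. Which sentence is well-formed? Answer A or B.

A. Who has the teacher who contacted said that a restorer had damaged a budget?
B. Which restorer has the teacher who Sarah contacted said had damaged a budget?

B

In A, the wh-phrase is extracted from inside a complex-NP island (relative clause) (introduced by "who"), which blocks movement.
In B, the extraction path crosses only that-complement boundaries, which are transparent.
So B is grammatical.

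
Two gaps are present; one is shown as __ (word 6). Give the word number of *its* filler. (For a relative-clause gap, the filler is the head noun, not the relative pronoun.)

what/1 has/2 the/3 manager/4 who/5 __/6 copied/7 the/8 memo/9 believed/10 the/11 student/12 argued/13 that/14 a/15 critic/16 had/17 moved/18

The marked gap is inside the relative clause, the subject of "copied".
Its filler is the head noun "manager" (via "who"), at word 4.
(The other dependency links word 1 to a gap after word 18.)

4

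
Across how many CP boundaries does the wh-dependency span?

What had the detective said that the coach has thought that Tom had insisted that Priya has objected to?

3

"what" is extracted from the PP object of "objected".
Boundaries crossed, outermost first: [that], [that], [that] — 3 in total.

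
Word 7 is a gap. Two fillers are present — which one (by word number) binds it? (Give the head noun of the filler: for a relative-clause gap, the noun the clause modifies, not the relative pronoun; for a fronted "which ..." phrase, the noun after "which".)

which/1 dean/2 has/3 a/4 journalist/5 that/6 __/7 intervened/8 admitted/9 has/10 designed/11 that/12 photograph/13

The marked gap is inside the relative clause, the subject of "intervened".
Its filler is the head noun "journalist" (via "that"), at word 5.
(The other dependency links word 2 to a gap after word 9.)

5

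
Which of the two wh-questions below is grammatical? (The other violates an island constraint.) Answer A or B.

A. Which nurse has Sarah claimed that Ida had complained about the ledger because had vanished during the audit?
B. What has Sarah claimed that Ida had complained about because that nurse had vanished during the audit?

In A, the wh-phrase is extracted from inside an adjunct island (introduced by "because"), which blocks movement.
In B, the extraction path crosses only that-complement boundaries, which are transparent.
So B is grammatical.

B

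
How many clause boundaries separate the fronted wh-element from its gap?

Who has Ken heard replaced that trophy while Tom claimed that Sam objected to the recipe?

1

"who" is extracted from the subject of "replaced".
Boundaries crossed, outermost first: [Ø] — 1 in total.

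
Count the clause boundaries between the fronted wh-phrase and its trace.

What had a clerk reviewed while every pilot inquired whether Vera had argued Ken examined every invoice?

0

"what" originates inside the matrix clause — no clause boundary is crossed.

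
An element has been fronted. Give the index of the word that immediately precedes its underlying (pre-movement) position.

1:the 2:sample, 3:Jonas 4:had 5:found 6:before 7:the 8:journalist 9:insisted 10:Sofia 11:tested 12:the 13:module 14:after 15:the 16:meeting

5

The displaced element is "the sample" (word 2).
It functions as the direct object of "found", so the gap sits immediately after word 5 ("found").
Base order: Jonas had found the sample before the journalist insisted Sofia tested the module after the meeting.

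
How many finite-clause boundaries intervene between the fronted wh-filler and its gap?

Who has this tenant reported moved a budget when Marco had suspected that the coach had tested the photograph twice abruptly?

1

"who" is extracted from the subject of "moved".
Boundaries crossed, outermost first: [Ø] — 1 in total.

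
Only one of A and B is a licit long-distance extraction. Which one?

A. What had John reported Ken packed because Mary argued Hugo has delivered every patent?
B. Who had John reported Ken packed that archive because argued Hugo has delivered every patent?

A

In B, the wh-phrase is extracted from inside an adjunct island (introduced by "because"), which blocks movement.
In A, the extraction path crosses only that-complement boundaries, which are transparent.
So A is grammatical.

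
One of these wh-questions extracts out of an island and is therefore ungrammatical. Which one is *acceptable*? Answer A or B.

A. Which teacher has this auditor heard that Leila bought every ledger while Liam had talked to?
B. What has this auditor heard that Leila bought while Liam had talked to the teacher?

In A, the wh-phrase is extracted from inside an adjunct island (introduced by "while"), which blocks movement.
In B, the extraction path crosses only that-complement boundaries, which are transparent.
So B is grammatical.

B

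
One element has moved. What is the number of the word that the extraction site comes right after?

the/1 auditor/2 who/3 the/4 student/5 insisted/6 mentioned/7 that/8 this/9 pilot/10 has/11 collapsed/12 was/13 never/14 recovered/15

6

The displaced element is "the auditor" (word 2).
It is linked across 1 clause boundary (Ø).
It functions as the subject of "mentioned", so the gap sits immediately after word 6 ("insisted").
Base order: The student insisted that the auditor mentioned that this pilot has collapsed.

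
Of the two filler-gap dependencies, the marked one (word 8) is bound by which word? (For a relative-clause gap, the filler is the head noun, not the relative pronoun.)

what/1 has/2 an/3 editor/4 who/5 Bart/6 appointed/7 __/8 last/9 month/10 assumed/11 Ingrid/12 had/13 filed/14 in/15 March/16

The marked gap is inside the relative clause, the direct object of "appointed".
Its filler is the head noun "editor" (via "who"), at word 4.
(The other dependency links word 1 to a gap after word 14.)

4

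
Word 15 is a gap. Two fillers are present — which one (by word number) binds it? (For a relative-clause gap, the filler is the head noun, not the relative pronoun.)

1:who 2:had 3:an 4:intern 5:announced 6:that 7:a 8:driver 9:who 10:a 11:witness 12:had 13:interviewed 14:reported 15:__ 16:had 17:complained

The marked gap is the subject of "complained".
Its filler is the fronted wh-phrase "who", at word 1.
(The other dependency links word 8 to a gap after word 13.)

1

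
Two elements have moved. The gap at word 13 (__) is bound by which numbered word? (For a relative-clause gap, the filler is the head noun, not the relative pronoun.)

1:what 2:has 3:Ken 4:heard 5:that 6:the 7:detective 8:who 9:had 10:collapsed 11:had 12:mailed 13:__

1

The marked gap is the direct object of "mailed".
Its filler is the fronted wh-phrase "what", at word 1.
(The other dependency links word 7 to a gap after word 8.)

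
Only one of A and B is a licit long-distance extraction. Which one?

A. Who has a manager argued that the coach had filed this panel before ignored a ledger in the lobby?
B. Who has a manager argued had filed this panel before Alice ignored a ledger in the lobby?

B

In A, the wh-phrase is extracted from inside an adjunct island (introduced by "before"), which blocks movement.
In B, the extraction path crosses only that-complement boundaries, which are transparent.
So B is grammatical.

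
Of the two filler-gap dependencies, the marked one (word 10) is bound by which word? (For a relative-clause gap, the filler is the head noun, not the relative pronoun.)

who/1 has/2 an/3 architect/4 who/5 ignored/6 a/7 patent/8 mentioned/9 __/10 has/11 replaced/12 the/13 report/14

The marked gap is the subject of "replaced".
Its filler is the fronted wh-phrase "who", at word 1.
(The other dependency links word 4 to a gap after word 5.)

1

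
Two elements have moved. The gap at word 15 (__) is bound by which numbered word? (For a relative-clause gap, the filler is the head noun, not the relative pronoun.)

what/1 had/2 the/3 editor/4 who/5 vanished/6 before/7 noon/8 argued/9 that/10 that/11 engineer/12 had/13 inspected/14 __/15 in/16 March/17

1

The marked gap is the direct object of "inspected".
Its filler is the fronted wh-phrase "what", at word 1.
(The other dependency links word 4 to a gap after word 5.)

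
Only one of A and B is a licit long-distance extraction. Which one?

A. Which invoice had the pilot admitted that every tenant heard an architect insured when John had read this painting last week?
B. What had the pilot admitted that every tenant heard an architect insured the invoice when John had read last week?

A

In B, the wh-phrase is extracted from inside an adjunct island (introduced by "when"), which blocks movement.
In A, the extraction path crosses only that-complement boundaries, which are transparent.
So A is grammatical.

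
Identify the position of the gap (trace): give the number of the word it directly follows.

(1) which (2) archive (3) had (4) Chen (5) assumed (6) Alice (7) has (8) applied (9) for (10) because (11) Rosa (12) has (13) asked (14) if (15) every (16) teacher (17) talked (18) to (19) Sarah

9

The displaced element is "which archive" (word 2).
It is linked across 1 clause boundary (Ø).
It functions as the object of the preposition "for" of "applied", so the gap sits immediately after word 9 ("for").
Base order: Chen had assumed Alice has applied for which archive because Rosa has asked if every teacher talked to Sarah.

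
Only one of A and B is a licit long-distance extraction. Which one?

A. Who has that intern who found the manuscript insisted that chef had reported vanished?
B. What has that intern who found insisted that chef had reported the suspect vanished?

In B, the wh-phrase is extracted from inside a complex-NP island (relative clause) (introduced by "who"), which blocks movement.
In A, the extraction path crosses only that-complement boundaries, which are transparent.
So A is grammatical.

A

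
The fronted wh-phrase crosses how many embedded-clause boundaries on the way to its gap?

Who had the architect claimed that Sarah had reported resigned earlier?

2

"who" is extracted from the subject of "resigned".
Boundaries crossed, outermost first: [that], [Ø] — 2 in total.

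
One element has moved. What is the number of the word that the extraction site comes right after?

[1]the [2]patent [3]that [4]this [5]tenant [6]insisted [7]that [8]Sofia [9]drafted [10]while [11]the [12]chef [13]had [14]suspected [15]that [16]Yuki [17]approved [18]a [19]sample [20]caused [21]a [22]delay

9

The displaced element is "the patent" (word 2).
It is linked across 1 clause boundary (that).
It functions as the direct object of "drafted", so the gap sits immediately after word 9 ("drafted").
Base order: This tenant insisted that Sofia drafted the patent while the chef had suspected that Yuki approved a sample.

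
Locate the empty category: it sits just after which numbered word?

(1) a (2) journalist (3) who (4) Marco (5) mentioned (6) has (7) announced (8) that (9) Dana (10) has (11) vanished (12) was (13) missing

The displaced element is "a journalist" (word 2).
It is linked across 1 clause boundary (Ø).
It functions as the subject of "announced", so the gap sits immediately after word 5 ("mentioned").
Base order: Marco mentioned that a journalist has announced that Dana has vanished.

5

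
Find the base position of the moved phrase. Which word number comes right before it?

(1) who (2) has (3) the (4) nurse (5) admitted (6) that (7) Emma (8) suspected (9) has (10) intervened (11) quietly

The displaced element is "who" (word 1).
It is linked across 2 clause boundaries (that → Ø).
It functions as the subject of "intervened", so the gap sits immediately after word 8 ("suspected").
Base order: The nurse has admitted that Emma suspected who has intervened quietly.

8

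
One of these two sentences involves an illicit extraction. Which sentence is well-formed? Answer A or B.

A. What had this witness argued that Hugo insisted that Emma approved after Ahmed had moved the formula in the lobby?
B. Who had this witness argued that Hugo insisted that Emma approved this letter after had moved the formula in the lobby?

A

In B, the wh-phrase is extracted from inside an adjunct island (introduced by "after"), which blocks movement.
In A, the extraction path crosses only that-complement boundaries, which are transparent.
So A is grammatical.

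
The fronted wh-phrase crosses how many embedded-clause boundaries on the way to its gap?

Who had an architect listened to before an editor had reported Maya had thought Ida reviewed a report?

0

"who" originates inside the matrix clause — no clause boundary is crossed.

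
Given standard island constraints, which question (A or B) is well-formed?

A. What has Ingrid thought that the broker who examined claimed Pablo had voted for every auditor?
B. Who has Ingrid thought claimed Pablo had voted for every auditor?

In A, the wh-phrase is extracted from inside a complex-NP island (relative clause) (introduced by "who"), which blocks movement.
In B, the extraction path crosses only that-complement boundaries, which are transparent.
So B is grammatical.

B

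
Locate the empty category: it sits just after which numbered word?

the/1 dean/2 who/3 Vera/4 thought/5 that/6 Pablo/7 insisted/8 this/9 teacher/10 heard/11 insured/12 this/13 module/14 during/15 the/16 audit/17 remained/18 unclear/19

11

The displaced element is "the dean" (word 2).
It is linked across 3 clause boundaries (that → Ø → Ø).
It functions as the subject of "insured", so the gap sits immediately after word 11 ("heard").
Base order: Vera thought that Pablo insisted this teacher heard the dean insured this module during the audit.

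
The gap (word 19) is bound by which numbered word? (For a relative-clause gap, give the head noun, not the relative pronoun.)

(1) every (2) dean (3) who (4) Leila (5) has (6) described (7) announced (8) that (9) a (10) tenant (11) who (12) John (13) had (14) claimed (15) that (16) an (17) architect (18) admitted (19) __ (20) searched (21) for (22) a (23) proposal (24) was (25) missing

10

The gap at 19 is the subject of "searched", inside a relative clause.
The relative pronoun is "who" (word 11); it is bound by the head noun immediately before it.
Its filler is the head noun "tenant", at word 10.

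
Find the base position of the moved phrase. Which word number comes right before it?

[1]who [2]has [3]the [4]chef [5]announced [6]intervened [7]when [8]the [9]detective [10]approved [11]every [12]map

The displaced element is "who" (word 1).
It is linked across 1 clause boundary (Ø).
It functions as the subject of "intervened", so the gap sits immediately after word 5 ("announced").
Base order: The chef has announced that who intervened when the detective approved every map.

5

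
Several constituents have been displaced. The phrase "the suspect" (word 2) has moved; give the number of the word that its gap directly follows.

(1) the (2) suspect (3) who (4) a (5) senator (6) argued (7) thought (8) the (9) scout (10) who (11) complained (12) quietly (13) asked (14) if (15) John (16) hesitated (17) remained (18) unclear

The displaced element is "the suspect" (word 2).
It is linked across 1 clause boundary (Ø).
It functions as the subject of "thought", so the gap sits immediately after word 6 ("argued").
Base order: A senator argued that the suspect thought the scout who complained quietly asked if John hesitated.

6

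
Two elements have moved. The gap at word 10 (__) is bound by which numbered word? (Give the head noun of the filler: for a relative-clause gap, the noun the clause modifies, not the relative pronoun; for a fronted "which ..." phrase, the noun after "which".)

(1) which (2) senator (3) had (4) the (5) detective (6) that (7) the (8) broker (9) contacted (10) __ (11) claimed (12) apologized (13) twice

The marked gap is inside the relative clause, the direct object of "contacted".
Its filler is the head noun "detective" (via "that"), at word 5.
(The other dependency links word 2 to a gap after word 11.)

5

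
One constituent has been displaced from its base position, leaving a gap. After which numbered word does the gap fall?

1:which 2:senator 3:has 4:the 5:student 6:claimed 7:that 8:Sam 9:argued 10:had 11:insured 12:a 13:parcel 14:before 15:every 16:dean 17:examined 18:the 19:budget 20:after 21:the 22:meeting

The displaced element is "which senator" (word 2).
It is linked across 2 clause boundaries (that → Ø).
It functions as the subject of "insured", so the gap sits immediately after word 9 ("argued").
Base order: The student has claimed that Sam argued that which senator had insured a parcel before every dean examined the budget after the meeting.

9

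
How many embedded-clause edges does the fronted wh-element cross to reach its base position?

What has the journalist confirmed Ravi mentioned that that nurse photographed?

2

"what" is extracted from the object of "photographed".
Boundaries crossed, outermost first: [Ø], [that] — 2 in total.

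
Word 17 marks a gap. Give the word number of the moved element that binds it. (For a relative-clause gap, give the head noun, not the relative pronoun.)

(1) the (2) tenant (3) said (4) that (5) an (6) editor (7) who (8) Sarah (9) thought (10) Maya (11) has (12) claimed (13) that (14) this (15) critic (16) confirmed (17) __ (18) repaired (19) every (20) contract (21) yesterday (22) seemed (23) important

6

The gap at 17 is the subject of "repaired", inside a relative clause.
The relative pronoun is "who" (word 7); it is bound by the head noun immediately before it.
Its filler is the head noun "editor", at word 6.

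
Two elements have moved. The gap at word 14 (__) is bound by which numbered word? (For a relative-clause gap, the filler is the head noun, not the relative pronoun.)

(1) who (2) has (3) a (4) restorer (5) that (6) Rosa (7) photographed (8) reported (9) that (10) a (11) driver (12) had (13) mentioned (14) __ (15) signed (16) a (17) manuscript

The marked gap is the subject of "signed".
Its filler is the fronted wh-phrase "who", at word 1.
(The other dependency links word 4 to a gap after word 7.)

1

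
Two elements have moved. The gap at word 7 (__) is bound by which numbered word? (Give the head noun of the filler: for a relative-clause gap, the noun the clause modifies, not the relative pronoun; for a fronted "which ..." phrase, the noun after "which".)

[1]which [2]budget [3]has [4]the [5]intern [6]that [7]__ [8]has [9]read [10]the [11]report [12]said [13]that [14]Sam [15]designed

The marked gap is inside the relative clause, the subject of "read".
Its filler is the head noun "intern" (via "that"), at word 5.
(The other dependency links word 2 to a gap after word 15.)

5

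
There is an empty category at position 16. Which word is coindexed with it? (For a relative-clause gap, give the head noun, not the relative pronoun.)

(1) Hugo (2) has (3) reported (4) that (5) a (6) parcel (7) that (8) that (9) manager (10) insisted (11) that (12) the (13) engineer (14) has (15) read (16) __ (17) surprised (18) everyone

6

The gap at 16 is the object of "read", inside a relative clause.
The relative pronoun is "that" (word 7); it is bound by the head noun immediately before it.
Its filler is the head noun "parcel", at word 6.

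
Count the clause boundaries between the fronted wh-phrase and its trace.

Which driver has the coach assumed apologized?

"which driver" is extracted from the subject of "apologized".
Boundaries crossed, outermost first: [Ø] — 1 in total.

1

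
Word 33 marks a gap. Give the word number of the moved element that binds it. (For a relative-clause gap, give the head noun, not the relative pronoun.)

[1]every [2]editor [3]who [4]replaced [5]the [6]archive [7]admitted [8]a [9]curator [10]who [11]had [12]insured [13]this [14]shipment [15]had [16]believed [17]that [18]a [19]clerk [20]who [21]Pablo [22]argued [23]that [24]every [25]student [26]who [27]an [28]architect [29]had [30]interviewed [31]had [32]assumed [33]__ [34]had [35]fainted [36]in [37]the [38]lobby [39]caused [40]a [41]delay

19

The gap at 33 is the subject of "fainted", inside a relative clause.
The relative pronoun is "who" (word 20); it is bound by the head noun immediately before it.
Its filler is the head noun "clerk", at word 19.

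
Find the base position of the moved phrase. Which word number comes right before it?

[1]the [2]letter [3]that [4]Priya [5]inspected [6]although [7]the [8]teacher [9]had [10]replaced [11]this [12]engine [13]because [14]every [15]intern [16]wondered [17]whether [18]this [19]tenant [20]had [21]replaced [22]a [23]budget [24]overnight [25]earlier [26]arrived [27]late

5

The displaced element is "the letter" (word 2).
It functions as the direct object of "inspected", so the gap sits immediately after word 5 ("inspected").
Base order: Priya inspected the letter although the teacher had replaced this engine because every intern wondered whether this tenant had replaced a budget overnight earlier.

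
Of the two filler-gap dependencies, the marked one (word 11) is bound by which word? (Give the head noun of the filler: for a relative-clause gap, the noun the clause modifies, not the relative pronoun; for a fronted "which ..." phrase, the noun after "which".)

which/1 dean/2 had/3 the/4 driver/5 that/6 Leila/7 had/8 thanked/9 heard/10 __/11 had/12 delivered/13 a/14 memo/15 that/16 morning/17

2

The marked gap is the subject of "delivered".
Its filler is the fronted wh-phrase "which dean", at word 2.
(The other dependency links word 5 to a gap after word 9.)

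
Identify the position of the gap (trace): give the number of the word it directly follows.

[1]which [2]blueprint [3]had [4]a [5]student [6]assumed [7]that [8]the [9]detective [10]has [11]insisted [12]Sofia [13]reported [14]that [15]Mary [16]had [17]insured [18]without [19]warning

17

The displaced element is "which blueprint" (word 2).
It is linked across 3 clause boundaries (that → Ø → that).
It functions as the direct object of "insured", so the gap sits immediately after word 17 ("insured").
Base order: A student had assumed that the detective has insisted Sofia reported that Mary had insured which blueprint without warning.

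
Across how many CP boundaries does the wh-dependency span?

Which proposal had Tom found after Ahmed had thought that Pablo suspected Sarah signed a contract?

"which proposal" originates inside the matrix clause — no clause boundary is crossed.

0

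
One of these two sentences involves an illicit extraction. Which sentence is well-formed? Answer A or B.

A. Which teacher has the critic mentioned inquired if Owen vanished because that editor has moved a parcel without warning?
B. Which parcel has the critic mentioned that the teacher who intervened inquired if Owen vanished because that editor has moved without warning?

In B, the wh-phrase is extracted from inside a wh-island (introduced by "if"), which blocks movement.
In A, the extraction path crosses only that-complement boundaries, which are transparent.
So A is grammatical.

A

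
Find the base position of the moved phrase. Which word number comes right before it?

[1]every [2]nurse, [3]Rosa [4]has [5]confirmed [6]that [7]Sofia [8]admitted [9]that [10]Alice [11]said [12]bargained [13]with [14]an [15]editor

The displaced element is "every nurse" (word 2).
It is linked across 3 clause boundaries (that → that → Ø).
It functions as the subject of "bargained", so the gap sits immediately after word 11 ("said").
Base order: Rosa has confirmed that Sofia admitted that Alice said that every nurse bargained with an editor.

11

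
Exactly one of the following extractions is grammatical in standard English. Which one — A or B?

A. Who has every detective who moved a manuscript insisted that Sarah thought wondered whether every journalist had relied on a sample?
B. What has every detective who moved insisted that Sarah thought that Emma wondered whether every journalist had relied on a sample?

A

In B, the wh-phrase is extracted from inside a complex-NP island (relative clause) (introduced by "who"), which blocks movement.
In A, the extraction path crosses only that-complement boundaries, which are transparent.
So A is grammatical.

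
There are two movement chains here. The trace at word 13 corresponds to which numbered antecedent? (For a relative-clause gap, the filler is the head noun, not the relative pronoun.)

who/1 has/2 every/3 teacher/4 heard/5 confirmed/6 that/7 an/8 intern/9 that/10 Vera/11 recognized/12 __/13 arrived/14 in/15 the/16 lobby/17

The marked gap is inside the relative clause, the direct object of "recognized".
Its filler is the head noun "intern" (via "that"), at word 9.
(The other dependency links word 1 to a gap after word 5.)

9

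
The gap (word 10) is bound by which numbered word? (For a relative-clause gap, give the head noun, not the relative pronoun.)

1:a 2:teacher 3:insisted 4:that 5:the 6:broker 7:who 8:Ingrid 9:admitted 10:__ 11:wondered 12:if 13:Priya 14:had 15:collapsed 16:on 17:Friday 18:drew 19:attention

6

The gap at 10 is the subject of "wondered", inside a relative clause.
The relative pronoun is "who" (word 7); it is bound by the head noun immediately before it.
Its filler is the head noun "broker", at word 6.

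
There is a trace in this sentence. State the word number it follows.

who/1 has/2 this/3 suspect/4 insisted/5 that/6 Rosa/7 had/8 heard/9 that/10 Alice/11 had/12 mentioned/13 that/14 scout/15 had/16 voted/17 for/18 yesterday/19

18

The displaced element is "who" (word 1).
It is linked across 3 clause boundaries (that → that → Ø).
It functions as the object of the preposition "for" of "voted", so the gap sits immediately after word 18 ("for").
Base order: This suspect has insisted that Rosa had heard that Alice had mentioned that scout had voted for who yesterday.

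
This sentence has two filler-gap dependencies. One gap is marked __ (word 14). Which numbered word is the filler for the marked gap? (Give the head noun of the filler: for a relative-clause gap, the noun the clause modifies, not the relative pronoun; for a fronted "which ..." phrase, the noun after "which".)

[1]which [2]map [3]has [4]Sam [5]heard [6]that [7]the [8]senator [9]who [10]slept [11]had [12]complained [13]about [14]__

The marked gap is the object of the preposition "about" of "complained".
Its filler is the fronted wh-phrase "which map", at word 2.
(The other dependency links word 8 to a gap after word 9.)

2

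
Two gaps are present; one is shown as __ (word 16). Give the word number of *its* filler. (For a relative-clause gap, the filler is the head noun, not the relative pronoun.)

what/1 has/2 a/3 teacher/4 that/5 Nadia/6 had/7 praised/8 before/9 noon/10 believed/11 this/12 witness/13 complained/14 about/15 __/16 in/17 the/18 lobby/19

1

The marked gap is the object of the preposition "about" of "complained".
Its filler is the fronted wh-phrase "what", at word 1.
(The other dependency links word 4 to a gap after word 8.)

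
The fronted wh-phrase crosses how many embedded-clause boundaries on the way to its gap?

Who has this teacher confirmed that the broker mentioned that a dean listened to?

"who" is extracted from the PP object of "listened".
Boundaries crossed, outermost first: [that], [that] — 2 in total.

2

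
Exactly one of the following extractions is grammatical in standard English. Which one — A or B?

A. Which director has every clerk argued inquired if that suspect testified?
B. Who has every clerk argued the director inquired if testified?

A

In B, the wh-phrase is extracted from inside a wh-island (introduced by "if"), which blocks movement.
In A, the extraction path crosses only that-complement boundaries, which are transparent.
So A is grammatical.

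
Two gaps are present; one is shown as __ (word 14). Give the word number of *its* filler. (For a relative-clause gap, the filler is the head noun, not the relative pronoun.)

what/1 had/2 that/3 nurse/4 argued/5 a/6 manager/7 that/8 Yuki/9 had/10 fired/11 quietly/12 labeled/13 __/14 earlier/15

1

The marked gap is the direct object of "labeled".
Its filler is the fronted wh-phrase "what", at word 1.
(The other dependency links word 7 to a gap after word 11.)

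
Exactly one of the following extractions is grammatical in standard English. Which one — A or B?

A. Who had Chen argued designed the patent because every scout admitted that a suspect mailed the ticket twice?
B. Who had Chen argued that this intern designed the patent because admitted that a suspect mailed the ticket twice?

A

In B, the wh-phrase is extracted from inside an adjunct island (introduced by "because"), which blocks movement.
In A, the extraction path crosses only that-complement boundaries, which are transparent.
So A is grammatical.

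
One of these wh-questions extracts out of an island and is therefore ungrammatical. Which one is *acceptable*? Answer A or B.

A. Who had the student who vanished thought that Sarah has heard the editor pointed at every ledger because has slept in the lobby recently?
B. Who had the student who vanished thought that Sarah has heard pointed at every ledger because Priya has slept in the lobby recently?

B

In A, the wh-phrase is extracted from inside an adjunct island (introduced by "because"), which blocks movement.
In B, the extraction path crosses only that-complement boundaries, which are transparent.
So B is grammatical.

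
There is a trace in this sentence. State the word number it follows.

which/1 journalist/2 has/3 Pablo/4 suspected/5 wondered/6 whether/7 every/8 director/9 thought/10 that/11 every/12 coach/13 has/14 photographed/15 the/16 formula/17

The displaced element is "which journalist" (word 2).
It is linked across 1 clause boundary (Ø).
It functions as the subject of "wondered", so the gap sits immediately after word 5 ("suspected").
Base order: Pablo has suspected that which journalist wondered whether every director thought that every coach has photographed the formula.

5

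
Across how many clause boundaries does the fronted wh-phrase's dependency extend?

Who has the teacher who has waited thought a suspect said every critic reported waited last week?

3

"who" is extracted from the subject of "waited".
Boundaries crossed, outermost first: [Ø], [Ø], [Ø] — 3 in total.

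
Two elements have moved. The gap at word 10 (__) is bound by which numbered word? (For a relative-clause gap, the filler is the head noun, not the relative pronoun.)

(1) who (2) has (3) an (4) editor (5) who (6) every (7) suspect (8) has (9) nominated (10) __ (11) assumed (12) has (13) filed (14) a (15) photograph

4

The marked gap is inside the relative clause, the direct object of "nominated".
Its filler is the head noun "editor" (via "who"), at word 4.
(The other dependency links word 1 to a gap after word 11.)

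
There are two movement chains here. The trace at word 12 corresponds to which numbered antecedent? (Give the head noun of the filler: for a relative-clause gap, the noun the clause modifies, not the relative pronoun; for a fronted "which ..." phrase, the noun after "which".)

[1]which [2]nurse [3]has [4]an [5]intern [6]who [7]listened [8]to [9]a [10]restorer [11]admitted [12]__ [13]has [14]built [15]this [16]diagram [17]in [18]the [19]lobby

The marked gap is the subject of "built".
Its filler is the fronted wh-phrase "which nurse", at word 2.
(The other dependency links word 5 to a gap after word 6.)

2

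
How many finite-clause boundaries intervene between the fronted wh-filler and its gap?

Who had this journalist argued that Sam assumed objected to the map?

"who" is extracted from the subject of "objected".
Boundaries crossed, outermost first: [that], [Ø] — 2 in total.

2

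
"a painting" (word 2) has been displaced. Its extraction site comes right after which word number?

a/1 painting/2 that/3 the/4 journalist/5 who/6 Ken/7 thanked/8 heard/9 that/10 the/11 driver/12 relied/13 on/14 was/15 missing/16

The displaced element is "a painting" (word 2).
It is linked across 1 clause boundary (that).
It functions as the object of the preposition "on" of "relied", so the gap sits immediately after word 14 ("on").
Base order: The journalist who Ken thanked heard that the driver relied on a painting.

14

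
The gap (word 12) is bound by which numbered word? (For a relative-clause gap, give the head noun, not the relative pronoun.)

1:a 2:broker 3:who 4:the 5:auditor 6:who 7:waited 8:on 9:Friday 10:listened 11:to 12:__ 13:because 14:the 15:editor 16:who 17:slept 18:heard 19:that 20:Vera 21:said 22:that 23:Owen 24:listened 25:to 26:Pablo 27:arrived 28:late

2

The gap at 12 is the prepositional object of "listened", inside a relative clause.
The relative pronoun is "who" (word 3); it is bound by the head noun immediately before it.
Its filler is the head noun "broker", at word 2.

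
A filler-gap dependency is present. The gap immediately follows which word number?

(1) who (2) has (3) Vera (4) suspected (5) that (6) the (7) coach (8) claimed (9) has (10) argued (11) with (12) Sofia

8

The displaced element is "who" (word 1).
It is linked across 2 clause boundaries (that → Ø).
It functions as the subject of "argued", so the gap sits immediately after word 8 ("claimed").
Base order: Vera has suspected that the coach claimed that who has argued with Sofia.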